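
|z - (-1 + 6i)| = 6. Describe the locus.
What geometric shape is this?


|z - z0| = r is a circle with center z0 and radius r.
Center = (-1, 6), radius = 6

Circle with center (-1, 6) and radius 6


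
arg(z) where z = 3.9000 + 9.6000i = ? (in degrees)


Re = 3.9, Im = 9.6
arg = atan2(9.6, 3.9) = 67.8906 degrees

arg(z) = 67.8906 degrees


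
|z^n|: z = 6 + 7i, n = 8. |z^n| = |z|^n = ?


|z| = sqrt(36+49) = sqrt(85) = 9.2195
|z^8| = |z|^8 = (sqrt(85))^8 = 85^4 = 52200625

|z^8| = 52200625


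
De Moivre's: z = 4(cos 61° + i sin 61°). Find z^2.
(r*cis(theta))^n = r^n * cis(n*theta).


r^2 = 4^2 = 16
n*theta = 2*61° = 122° = 122° (mod 360)
a = 16*cos(122°) = -8.4787
b = 16*sin(122°) = 13.5688

16 cis(122°) = -8.4787 + 13.5688i


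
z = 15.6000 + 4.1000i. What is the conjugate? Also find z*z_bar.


z_bar = 15.6000 - 4.1000i
z*z_bar = 15.6^2 + 4.1^2 = 243.36 + 16.81 = 260.17

z_bar = 15.6000 - 4.1000i, z*z_bar = 260.17


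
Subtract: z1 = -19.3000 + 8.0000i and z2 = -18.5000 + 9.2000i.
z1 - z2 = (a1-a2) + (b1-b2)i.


Real: -19.3 + 18.5 = -0.8
Imag: 8 - 9.2 = -1.2

-0.8000 - 1.2000i


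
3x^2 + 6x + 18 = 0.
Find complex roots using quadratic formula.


disc = 6^2 - 4*3*18 = 36 - 216 = -180
sqrt(|disc|) = sqrt(180) = 13.4164
Real part = -6/(2*3) = -1.0000
Imag part = 13.4164/(2*3) = 2.2361

-1.0000 ± 2.2361i


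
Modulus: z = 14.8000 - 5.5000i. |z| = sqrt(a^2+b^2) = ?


|z| = sqrt(14.8^2 + (-5.5)^2) = sqrt(219.04 + 30.25) = sqrt(249.29) = 15.7889

|z| = 15.7889


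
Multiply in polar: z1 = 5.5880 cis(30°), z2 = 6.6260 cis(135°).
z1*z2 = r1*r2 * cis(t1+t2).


r = 5.5880 * 6.6260 = 37.0261
theta = 30° + 135° = 165° = 165° (mod 360)

37.0261 cis(165°)


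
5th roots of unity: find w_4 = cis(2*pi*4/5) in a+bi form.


Angle = 360*4/5 = 288°
a = cos(288°) = 0.3090
b = sin(288°) = -0.9511

0.3090 - 0.9511i


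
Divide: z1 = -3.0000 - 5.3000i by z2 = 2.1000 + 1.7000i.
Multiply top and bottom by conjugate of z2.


Conjugate of z2 = 2.1000 - 1.7000i
Numerator: (-3.0000 - 5.3000i)(2.1000 - 1.7000i) = -15.3100 - 6.0300i
Denominator: 2.1^2 + 1.7^2 = 7.3
Result = (-15.3100 - 6.0300i)/7.3

-2.0973 - 0.8260i


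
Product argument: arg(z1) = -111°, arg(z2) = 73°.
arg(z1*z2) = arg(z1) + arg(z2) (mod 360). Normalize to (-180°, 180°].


arg(z1*z2) = -111° + 73° = -38°
Normalized to (-180°, 180°]: -38°

-38°


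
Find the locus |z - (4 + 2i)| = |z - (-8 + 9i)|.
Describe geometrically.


Equal distances means the locus is the perpendicular bisector of z1 and z2.
Midpoint = ((4+(-8))/2, (2+9)/2) = (-2.0000, 5.5000)

Perpendicular bisector through (-2.0000, 5.5000)


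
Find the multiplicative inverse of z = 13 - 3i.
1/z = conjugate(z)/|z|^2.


|z|^2 = 169+9 = 178
1/z = (13 + 3i)/178

1/z = 0.0730 + 0.0169i


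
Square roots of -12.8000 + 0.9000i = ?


|z| = sqrt(163.84+0.81) = 12.8316
sqrt((|z|+a)/2) = sqrt((12.8316+(-12.8))/2) = sqrt(0.0158) = 0.1257
sqrt((|z|-a)/2) = sqrt((12.8316-(-12.8))/2) = sqrt(12.8158) = 3.5799

±(0.1257 + 3.5799i) i.e. 0.1257 + 3.5799i and -0.1257 - 3.5799i


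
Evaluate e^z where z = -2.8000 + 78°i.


e^-2.8000 = 0.0608
cos(78°) = 0.2079
sin(78°) = 0.9781
Real = 0.0608*0.2079 = 0.0126
Imag = 0.0608*0.9781 = 0.0595

0.0126 + 0.0595i


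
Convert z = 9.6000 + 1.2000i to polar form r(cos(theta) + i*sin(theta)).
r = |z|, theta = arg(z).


r = sqrt(92.16+1.44) = sqrt(93.6) = 9.6747
theta = atan2(1.2, 9.6) = 7.1250 degrees

r = 9.6747, theta = 7.1250 degrees


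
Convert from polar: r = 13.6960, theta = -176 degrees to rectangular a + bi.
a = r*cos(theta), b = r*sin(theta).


a = 13.6960*cos(-176°) = 13.6960*(-0.99756) = -13.6626
b = 13.6960*sin(-176°) = 13.6960*(-0.06976) = -0.9554

-13.6626 - 0.9554i


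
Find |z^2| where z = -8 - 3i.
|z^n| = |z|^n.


|z| = sqrt(64+9) = sqrt(73) = 8.5440
|z^2| = |z|^2 = (sqrt(73))^2 = 73

|z^2| = 73


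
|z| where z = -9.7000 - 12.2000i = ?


|z| = sqrt((-9.7)^2 + (-12.2)^2) = sqrt(94.09 + 148.84) = sqrt(242.93) = 15.5862

|z| = 15.5862


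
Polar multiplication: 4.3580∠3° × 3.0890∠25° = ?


r = 4.3580 * 3.0890 = 13.4619
theta = 3° + 25° = 28° = 28° (mod 360)

13.4619 cis(28°)


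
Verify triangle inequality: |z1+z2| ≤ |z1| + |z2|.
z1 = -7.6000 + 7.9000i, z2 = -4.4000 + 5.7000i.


|z1| = sqrt((-7.6)^2 + 7.9^2) = sqrt(120.17) = 10.9622
|z2| = sqrt((-4.4)^2 + 5.7^2) = sqrt(51.85) = 7.2007
z1+z2 = -12.0000 + 13.6000i
|z1+z2| = sqrt(328.96) = 18.1373
|z1|+|z2| = 10.9622 + 7.2007 = 18.1629

|z1+z2| = 18.1373 ≤ |z1|+|z2| = 18.1629 (verified)


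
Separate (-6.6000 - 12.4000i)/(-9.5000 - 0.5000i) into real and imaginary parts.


Multiply by conjugate: (-6.6000 - 12.4000i)(-9.5000 + 0.5000i) / ((-9.5)^2 + (-0.5)^2)
Numerator real = -6.6*(-9.5) - (12.4)*(-0.5) = 68.9
Numerator imag = -12.4*(-9.5) - (-6.6)*(-0.5) = 114.5
Denominator = 90.5
Re(z) = 68.9/90.5 = 0.7613
Im(z) = 114.5/90.5 = 1.2652

Re(z) = 0.7613, Im(z) = 1.2652


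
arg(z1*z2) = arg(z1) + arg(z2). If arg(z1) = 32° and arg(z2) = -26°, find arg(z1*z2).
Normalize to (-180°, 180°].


arg(z1*z2) = 32° - 26° = 6°
Normalized to (-180°, 180°]: 6°

6°


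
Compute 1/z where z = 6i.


|z|^2 = 0+36 = 36
1/z = (0 - 6i)/36

1/z = 0 - 0.1667i


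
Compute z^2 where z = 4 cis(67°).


r^2 = 4^2 = 16
n*theta = 2*67° = 134° = 134° (mod 360)
a = 16*cos(134°) = -11.1145
b = 16*sin(134°) = 11.5094

16 cis(134°) = -11.1145 + 11.5094i


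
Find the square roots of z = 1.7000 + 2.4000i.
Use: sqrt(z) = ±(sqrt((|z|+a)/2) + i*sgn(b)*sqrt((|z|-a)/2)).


|z| = sqrt(2.89+5.76) = 2.9411
sqrt((|z|+a)/2) = sqrt((2.9411+1.7)/2) = sqrt(2.3205) = 1.5233
sqrt((|z|-a)/2) = sqrt((2.9411-1.7)/2) = sqrt(0.6205) = 0.7877

±(1.5233 + 0.7877i) i.e. 1.5233 + 0.7877i and -1.5233 - 0.7877i


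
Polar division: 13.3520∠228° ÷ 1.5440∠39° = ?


r = 13.3520 / 1.5440 = 8.6477
theta = 228° - 39° = 189° = 189° (mod 360)

8.6477 cis(189°)


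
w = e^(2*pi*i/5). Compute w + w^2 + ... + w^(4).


With w = e^(2*pi*i/5), all 5 of the 5th roots of unity w^0 = 1, w, ..., w^(4) sum to 0: 1 + w + ... + w^(4) = (1 - w^5)/(1 - w) = 0 since w^5 = 1, w ≠ 1.
Removing the root 1: w + w^2 + ... + w^(4) = 0 - 1 = -1

Sum = -1


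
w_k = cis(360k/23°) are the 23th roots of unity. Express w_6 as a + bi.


Angle = 360*6/23 = 93.913°
a = cos(93.913°) = -0.0682
b = sin(93.913°) = 0.9977

-0.0682 + 0.9977i


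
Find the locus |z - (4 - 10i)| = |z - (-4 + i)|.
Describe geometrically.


Equal distances means the locus is the perpendicular bisector of z1 and z2.
Midpoint = ((4+(-4))/2, (-10+1)/2) = (0, -4.5000)

Perpendicular bisector through (0, -4.5000)


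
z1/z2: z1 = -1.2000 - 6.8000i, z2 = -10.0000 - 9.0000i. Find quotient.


Conjugate of z2 = -10.0000 + 9.0000i
Numerator: (-1.2000 - 6.8000i)(-10.0000 + 9.0000i) = 73.2000 + 57.2000i
Denominator: (-10)^2 + (-9)^2 = 181
Result = (73.2000 + 57.2000i)/181

0.4044 + 0.3160i


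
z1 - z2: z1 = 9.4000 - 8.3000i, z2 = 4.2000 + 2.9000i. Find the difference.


Real: 9.4 - 4.2 = 5.2
Imag: -8.3 - 2.9 = -11.2

5.2000 - 11.2000i


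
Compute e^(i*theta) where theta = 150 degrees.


cos(150°) = -0.8660
sin(150°) = 0.5000

e^(i*150°) = -0.8660 + 0.5000i


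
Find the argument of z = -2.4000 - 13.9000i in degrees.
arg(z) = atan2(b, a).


Re = -2.4, Im = -13.9
arg = atan2(-13.9, -2.4) = -99.7962 degrees

arg(z) = -99.7962 degrees


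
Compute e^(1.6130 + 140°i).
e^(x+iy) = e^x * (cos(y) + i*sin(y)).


e^1.6130 = 5.0178
cos(140°) = -0.766044
sin(140°) = 0.6428
Real = 5.0178*(-0.766044) = -3.8439
Imag = 5.0178*0.6428 = 3.2254

-3.8439 + 3.2254i


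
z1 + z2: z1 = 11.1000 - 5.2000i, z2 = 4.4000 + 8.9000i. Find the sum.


Real: 11.1 + 4.4 = 15.5
Imag: -5.2 + 8.9 = 3.7

15.5000 + 3.7000i


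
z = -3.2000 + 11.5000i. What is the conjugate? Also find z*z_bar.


z_bar = -3.2000 - 11.5000i
z*z_bar = (-3.2)^2 + 11.5^2 = 10.24 + 132.25 = 142.49

z_bar = -3.2000 - 11.5000i, z*z_bar = 142.49


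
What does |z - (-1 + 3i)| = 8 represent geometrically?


|z - z0| = r is a circle with center z0 and radius r.
Center = (-1, 3), radius = 8

Circle with center (-1, 3) and radius 8


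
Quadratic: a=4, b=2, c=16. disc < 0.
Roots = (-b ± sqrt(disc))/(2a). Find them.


disc = 2^2 - 4*4*16 = 4 - 256 = -252
sqrt(|disc|) = sqrt(252) = 15.8745
Real part = -2/(2*4) = -0.2500
Imag part = 15.8745/(2*4) = 1.9843

-0.2500 ± 1.9843i


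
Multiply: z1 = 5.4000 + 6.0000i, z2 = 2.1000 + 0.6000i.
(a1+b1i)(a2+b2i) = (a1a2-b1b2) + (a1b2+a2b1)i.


Real = 5.4*2.1 - 6*0.6 = 11.34 - 3.6 = 7.74
Imag = 5.4*0.6 + 2.1*6 = 3.24 + 12.6 = 15.84

7.7400 + 15.8400i


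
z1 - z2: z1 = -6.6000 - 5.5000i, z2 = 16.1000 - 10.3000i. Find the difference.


Real: -6.6 - 16.1 = -22.7
Imag: -5.5 + 10.3 = 4.8

-22.7000 + 4.8000i


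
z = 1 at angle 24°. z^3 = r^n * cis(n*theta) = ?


r^3 = 1^3 = 1
n*theta = 3*24° = 72° = 72° (mod 360)
a = 1*cos(72°) = 0.3090
b = 1*sin(72°) = 0.9511

1 cis(72°) = 0.3090 + 0.9511i


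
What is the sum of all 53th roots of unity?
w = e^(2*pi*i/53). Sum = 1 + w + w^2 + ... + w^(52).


The sum of all 53th roots of unity is 0.
Geometric series: (1 - w^53)/(1 - w) = (1-1)/(1-w) = 0 since w^53 = 1, w ≠ 1.
Alternatively: coefficient of z^52 in z^53 - 1 is 0.

0


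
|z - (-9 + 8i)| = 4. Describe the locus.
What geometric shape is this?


|z - z0| = r is a circle with center z0 and radius r.
Center = (-9, 8), radius = 4

Circle with center (-9, 8) and radius 4


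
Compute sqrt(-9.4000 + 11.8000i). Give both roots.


|z| = sqrt(88.36+139.24) = 15.0864
sqrt((|z|+a)/2) = sqrt((15.0864+(-9.4))/2) = sqrt(2.8432) = 1.6862
sqrt((|z|-a)/2) = sqrt((15.0864-(-9.4))/2) = sqrt(12.2432) = 3.4990

±(1.6862 + 3.4990i) i.e. 1.6862 + 3.4990i and -1.6862 - 3.4990i


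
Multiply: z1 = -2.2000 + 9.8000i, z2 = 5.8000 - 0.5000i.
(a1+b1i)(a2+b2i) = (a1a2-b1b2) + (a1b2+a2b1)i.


Real = -2.2*5.8 - 9.8*(-0.5) = -12.76 - (-4.9) = -7.86
Imag = -2.2*(-0.5) + 5.8*9.8 = 1.1 + 56.84 = 57.94

-7.8600 + 57.9400i


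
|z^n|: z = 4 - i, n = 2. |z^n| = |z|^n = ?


|z| = sqrt(16+1) = sqrt(17) = 4.1231
|z^2| = |z|^2 = (sqrt(17))^2 = 17

|z^2| = 17


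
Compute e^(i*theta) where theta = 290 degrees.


cos(290°) = 0.3420
sin(290°) = -0.9397

e^(i*290°) = 0.3420 - 0.9397i


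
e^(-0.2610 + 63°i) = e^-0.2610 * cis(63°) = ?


e^-0.2610 = 0.7703
cos(63°) = 0.454
sin(63°) = 0.891
Real = 0.7703*0.454 = 0.3497
Imag = 0.7703*0.891 = 0.6863

0.3497 + 0.6863i


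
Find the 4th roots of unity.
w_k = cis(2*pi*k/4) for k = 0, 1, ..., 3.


The 4th roots of unity are cis(360k/4°) for k=0..3
Angle step = 360/4 = 90°
Primitive root: cis(90°)
Primitive root = 0 + 1.0000i

4 roots at angles: 0°, 90°, 180°, 270°


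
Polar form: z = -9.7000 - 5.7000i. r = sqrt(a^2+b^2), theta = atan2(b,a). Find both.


r = sqrt(94.09+32.49) = sqrt(126.58) = 11.2508
theta = atan2(-5.7, -9.7) = -149.5603 degrees

r = 11.2508, theta = -149.5603 degrees


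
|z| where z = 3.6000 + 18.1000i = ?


|z| = sqrt(3.6^2 + 18.1^2) = sqrt(12.96 + 327.61) = sqrt(340.57) = 18.4545

|z| = 18.4545


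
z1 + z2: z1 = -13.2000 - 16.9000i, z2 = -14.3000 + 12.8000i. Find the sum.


Real: -13.2 - 14.3 = -27.5
Imag: -16.9 + 12.8 = -4.1

-27.5000 - 4.1000i


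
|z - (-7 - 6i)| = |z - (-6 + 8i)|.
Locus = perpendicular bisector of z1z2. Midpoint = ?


Equal distances means the locus is the perpendicular bisector of z1 and z2.
Midpoint = ((-7+(-6))/2, (-6+8)/2) = (-6.5000, 1.0000)

Perpendicular bisector through (-6.5000, 1.0000)


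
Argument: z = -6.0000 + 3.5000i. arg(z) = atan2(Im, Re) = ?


Re = -6, Im = 3.5
arg = atan2(3.5, -6) = 149.7436 degrees

arg(z) = 149.7436 degrees


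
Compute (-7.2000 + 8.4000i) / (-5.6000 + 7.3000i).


Conjugate of z2 = -5.6000 - 7.3000i
Numerator: (-7.2000 + 8.4000i)(-5.6000 - 7.3000i) = 101.6400 + 5.5200i
Denominator: (-5.6)^2 + 7.3^2 = 84.65
Result = (101.6400 + 5.5200i)/84.65

1.2007 + 0.0652i


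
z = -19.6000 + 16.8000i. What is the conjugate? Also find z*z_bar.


z_bar = -19.6000 - 16.8000i
z*z_bar = (-19.6)^2 + 16.8^2 = 384.16 + 282.24 = 666.4

z_bar = -19.6000 - 16.8000i, z*z_bar = 666.4


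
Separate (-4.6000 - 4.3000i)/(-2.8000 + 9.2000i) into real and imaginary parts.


Multiply by conjugate: (-4.6000 - 4.3000i)(-2.8000 - 9.2000i) / ((-2.8)^2 + 9.2^2)
Numerator real = -4.6*(-2.8) - (4.3)*9.2 = -26.68
Numerator imag = -4.3*(-2.8) - (-4.6)*9.2 = 54.36
Denominator = 92.48
Re(z) = -26.68/92.48 = -0.2885
Im(z) = 54.36/92.48 = 0.5878

Re(z) = -0.2885, Im(z) = 0.5878


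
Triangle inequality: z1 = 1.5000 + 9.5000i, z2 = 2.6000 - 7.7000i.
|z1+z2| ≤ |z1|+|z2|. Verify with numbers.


|z1| = sqrt(1.5^2 + 9.5^2) = sqrt(92.5) = 9.6177
|z2| = sqrt(2.6^2 + (-7.7)^2) = sqrt(66.05) = 8.1271
z1+z2 = 4.1000 + 1.8000i
|z1+z2| = sqrt(20.05) = 4.4777
|z1|+|z2| = 9.6177 + 8.1271 = 17.7448

|z1+z2| = 4.4777 ≤ |z1|+|z2| = 17.7448 (verified)


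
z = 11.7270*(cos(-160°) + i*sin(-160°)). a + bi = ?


a = 11.7270*cos(-160°) = 11.7270*(-0.939693) = -11.0198
b = 11.7270*sin(-160°) = 11.7270*(-0.34202) = -4.0109

-11.0198 - 4.0109i


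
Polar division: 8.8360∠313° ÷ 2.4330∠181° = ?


r = 8.8360 / 2.4330 = 3.6317
theta = 313° - 181° = 132° = 132° (mod 360)

3.6317 cis(132°)


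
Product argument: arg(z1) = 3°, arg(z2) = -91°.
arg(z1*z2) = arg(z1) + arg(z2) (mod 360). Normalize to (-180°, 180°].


arg(z1*z2) = 3° - 91° = -88°
Normalized to (-180°, 180°]: -88°

-88°


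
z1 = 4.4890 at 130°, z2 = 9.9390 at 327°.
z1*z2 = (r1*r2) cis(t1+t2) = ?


r = 4.4890 * 9.9390 = 44.6162
theta = 130° + 327° = 457° = 97° (mod 360)

44.6162 cis(97°)


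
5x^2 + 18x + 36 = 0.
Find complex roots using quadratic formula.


disc = 18^2 - 4*5*36 = 324 - 720 = -396
sqrt(|disc|) = sqrt(396) = 19.8997
Real part = -18/(2*5) = -1.8000
Imag part = 19.8997/(2*5) = 1.9900

-1.8000 ± 1.9900i


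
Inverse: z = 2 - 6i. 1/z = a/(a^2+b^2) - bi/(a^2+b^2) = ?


|z|^2 = 4+36 = 40
1/z = (2 + 6i)/40

1/z = 0.0500 + 0.1500i


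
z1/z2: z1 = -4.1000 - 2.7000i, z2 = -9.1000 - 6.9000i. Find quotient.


Conjugate of z2 = -9.1000 + 6.9000i
Numerator: (-4.1000 - 2.7000i)(-9.1000 + 6.9000i) = 55.9400 - 3.7200i
Denominator: (-9.1)^2 + (-6.9)^2 = 130.42
Result = (55.9400 - 3.7200i)/130.42

0.4289 - 0.0285i


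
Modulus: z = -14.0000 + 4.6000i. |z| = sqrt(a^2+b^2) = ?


|z| = sqrt((-14)^2 + 4.6^2) = sqrt(196 + 21.16) = sqrt(217.16) = 14.7363

|z| = 14.7363


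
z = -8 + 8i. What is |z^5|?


|z| = sqrt(64+64) = sqrt(128) = 11.3137
|z^5| = |z|^5 = (sqrt(128))^5 = 128^2 * sqrt(128) = 16384*sqrt(128)

|z^5| = 16384*sqrt(128) ≈ 185363.8000


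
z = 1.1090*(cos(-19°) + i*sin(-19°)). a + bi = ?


a = 1.1090*cos(-19°) = 1.1090*0.9455 = 1.0486
b = 1.1090*sin(-19°) = 1.1090*(-0.3256) = -0.3611

1.0486 - 0.3611i


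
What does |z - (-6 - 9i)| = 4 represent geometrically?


|z - z0| = r is a circle with center z0 and radius r.
Center = (-6, -9), radius = 4

Circle with center (-6, -9) and radius 4


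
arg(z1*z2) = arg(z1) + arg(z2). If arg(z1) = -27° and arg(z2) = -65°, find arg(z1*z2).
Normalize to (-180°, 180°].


arg(z1*z2) = -27° - 65° = -92°
Normalized to (-180°, 180°]: -92°

-92°


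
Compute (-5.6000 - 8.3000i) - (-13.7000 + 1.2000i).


Real: -5.6 + 13.7 = 8.1
Imag: -8.3 - 1.2 = -9.5

8.1000 - 9.5000i


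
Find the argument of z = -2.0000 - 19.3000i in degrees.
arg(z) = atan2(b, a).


Re = -2, Im = -19.3
arg = atan2(-19.3, -2) = -95.9163 degrees

arg(z) = -95.9163 degrees


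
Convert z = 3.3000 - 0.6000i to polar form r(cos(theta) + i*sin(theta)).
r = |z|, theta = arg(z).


r = sqrt(10.89+0.36) = sqrt(11.25) = 3.3541
theta = atan2(-0.6, 3.3) = -10.3048 degrees

r = 3.3541, theta = -10.3048 degrees


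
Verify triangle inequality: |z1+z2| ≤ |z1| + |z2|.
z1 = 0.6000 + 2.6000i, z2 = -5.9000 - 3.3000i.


|z1| = sqrt(0.6^2 + 2.6^2) = sqrt(7.12) = 2.6683
|z2| = sqrt((-5.9)^2 + (-3.3)^2) = sqrt(45.7) = 6.7602
z1+z2 = -5.3000 - 0.7000i
|z1+z2| = sqrt(28.58) = 5.3460
|z1|+|z2| = 2.6683 + 6.7602 = 9.4285

|z1+z2| = 5.3460 ≤ |z1|+|z2| = 9.4285 (verified)


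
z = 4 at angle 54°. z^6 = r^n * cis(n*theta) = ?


r^6 = 4^6 = 4096
n*theta = 6*54° = 324° = 324° (mod 360)
a = 4096*cos(324°) = 3313.7336
b = 4096*sin(324°) = -2407.5684

4096 cis(324°) = 3313.7336 - 2407.5684i


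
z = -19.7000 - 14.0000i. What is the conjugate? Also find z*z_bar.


z_bar = -19.7000 + 14.0000i
z*z_bar = (-19.7)^2 + (-14)^2 = 388.09 + 196 = 584.09

z_bar = -19.7000 + 14.0000i, z*z_bar = 584.09


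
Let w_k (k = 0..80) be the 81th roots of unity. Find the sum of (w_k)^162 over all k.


The roots are w_k = w^k with w = e^(2*pi*i/81), and (w^k)^162 = (w^162)^k.
So S = 1 + u + u^2 + ... + u^(80) with u = w^162.
162 = 2*81 + 0, so 162 is a multiple of 81 and u = (w^81)^2 = 1.
Every one of the 81 terms equals 1: S = 81

S = 81


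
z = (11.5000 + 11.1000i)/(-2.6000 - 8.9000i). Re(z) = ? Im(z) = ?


Multiply by conjugate: (11.5000 + 11.1000i)(-2.6000 + 8.9000i) / ((-2.6)^2 + (-8.9)^2)
Numerator real = 11.5*(-2.6) + 11.1*(-8.9) = -128.69
Numerator imag = 11.1*(-2.6) - 11.5*(-8.9) = 73.49
Denominator = 85.97
Re(z) = -128.69/85.97 = -1.4969
Im(z) = 73.49/85.97 = 0.8548

Re(z) = -1.4969, Im(z) = 0.8548


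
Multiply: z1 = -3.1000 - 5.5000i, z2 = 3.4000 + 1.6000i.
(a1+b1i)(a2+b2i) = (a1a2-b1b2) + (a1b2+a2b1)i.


Real = -3.1*3.4 - (-5.5)*1.6 = -10.54 - (-8.8) = -1.74
Imag = -3.1*1.6 + 3.4*(-5.5) = -4.96 - (18.7) = -23.66

-1.7400 - 23.6600i


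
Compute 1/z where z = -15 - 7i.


|z|^2 = 225+49 = 274
1/z = (-15 + 7i)/274

1/z = -0.0547 + 0.0255i


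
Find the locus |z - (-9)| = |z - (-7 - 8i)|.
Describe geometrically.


Equal distances means the locus is the perpendicular bisector of z1 and z2.
Midpoint = ((-9+(-7))/2, (0+(-8))/2) = (-8.0000, -4.0000)

Perpendicular bisector through (-8.0000, -4.0000)


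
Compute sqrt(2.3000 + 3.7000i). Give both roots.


|z| = sqrt(5.29+13.69) = 4.3566
sqrt((|z|+a)/2) = sqrt((4.3566+2.3)/2) = sqrt(3.3283) = 1.8244
sqrt((|z|-a)/2) = sqrt((4.3566-2.3)/2) = sqrt(1.0283) = 1.0141

±(1.8244 + 1.0141i) i.e. 1.8244 + 1.0141i and -1.8244 - 1.0141i


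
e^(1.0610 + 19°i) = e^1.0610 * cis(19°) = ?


e^1.0610 = 2.8893
cos(19°) = 0.9455
sin(19°) = 0.32557
Real = 2.8893*0.9455 = 2.7318
Imag = 2.8893*0.32557 = 0.9407

2.7318 + 0.9407i


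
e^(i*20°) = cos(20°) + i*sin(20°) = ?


cos(20°) = 0.9397
sin(20°) = 0.3420

e^(i*20°) = 0.9397 + 0.3420i


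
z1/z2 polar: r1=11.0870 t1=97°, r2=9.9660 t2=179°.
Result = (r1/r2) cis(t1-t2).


r = 11.0870 / 9.9660 = 1.1125
theta = 97° - 179° = -82° = 278° (mod 360)

1.1125 cis(278°)


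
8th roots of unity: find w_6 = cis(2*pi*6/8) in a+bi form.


Angle = 360*6/8 = 270°
a = cos(270°) = 0
b = sin(270°) = -1.0000

0 - 1.0000i


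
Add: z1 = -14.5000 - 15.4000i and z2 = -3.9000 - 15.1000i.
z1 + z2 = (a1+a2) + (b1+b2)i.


Real: -14.5 - 3.9 = -18.4
Imag: -15.4 - 15.1 = -30.5

-18.4000 - 30.5000i


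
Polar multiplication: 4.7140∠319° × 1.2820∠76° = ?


r = 4.7140 * 1.2820 = 6.0433
theta = 319° + 76° = 395° = 35° (mod 360)

6.0433 cis(35°)


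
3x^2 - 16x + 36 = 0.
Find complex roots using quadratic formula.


disc = (-16)^2 - 4*3*36 = 256 - 432 = -176
sqrt(|disc|) = sqrt(176) = 13.2665
Real part = 16/(2*3) = 2.6667
Imag part = 13.2665/(2*3) = 2.2111

2.6667 ± 2.2111i


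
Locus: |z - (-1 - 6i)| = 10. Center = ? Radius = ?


|z - z0| = r is a circle with center z0 and radius r.
Center = (-1, -6), radius = 10

Circle with center (-1, -6) and radius 10


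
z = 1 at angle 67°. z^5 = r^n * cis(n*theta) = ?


r^5 = 1^5 = 1
n*theta = 5*67° = 335° = 335° (mod 360)
a = 1*cos(335°) = 0.9063
b = 1*sin(335°) = -0.4226

1 cis(335°) = 0.9063 - 0.4226i


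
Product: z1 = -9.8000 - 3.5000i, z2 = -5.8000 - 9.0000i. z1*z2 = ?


Real = -9.8*(-5.8) - (-3.5)*(-9) = 56.84 - 31.5 = 25.34
Imag = -9.8*(-9) - (5.8)*(-3.5) = 88.2 + 20.3 = 108.5

25.3400 + 108.5000i


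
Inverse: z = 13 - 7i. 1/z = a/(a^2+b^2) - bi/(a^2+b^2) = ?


|z|^2 = 169+49 = 218
1/z = (13 + 7i)/218

1/z = 0.0596 + 0.0321i


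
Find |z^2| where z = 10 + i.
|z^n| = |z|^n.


|z| = sqrt(100+1) = sqrt(101) = 10.0499
|z^2| = |z|^2 = (sqrt(101))^2 = 101

|z^2| = 101


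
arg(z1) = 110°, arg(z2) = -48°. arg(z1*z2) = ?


arg(z1*z2) = 110° - 48° = 62°
Normalized to (-180°, 180°]: 62°

62°


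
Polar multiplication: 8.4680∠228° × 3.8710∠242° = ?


r = 8.4680 * 3.8710 = 32.7796
theta = 228° + 242° = 470° = 110° (mod 360)

32.7796 cis(110°)


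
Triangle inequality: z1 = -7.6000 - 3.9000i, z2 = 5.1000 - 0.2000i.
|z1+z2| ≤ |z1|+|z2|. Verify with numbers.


|z1| = sqrt((-7.6)^2 + (-3.9)^2) = sqrt(72.97) = 8.5422
|z2| = sqrt(5.1^2 + (-0.2)^2) = sqrt(26.05) = 5.1039
z1+z2 = -2.5000 - 4.1000i
|z1+z2| = sqrt(23.06) = 4.8021
|z1|+|z2| = 8.5422 + 5.1039 = 13.6461

|z1+z2| = 4.8021 ≤ |z1|+|z2| = 13.6461 (verified)


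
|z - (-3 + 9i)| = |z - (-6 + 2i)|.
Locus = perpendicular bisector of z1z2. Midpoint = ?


Equal distances means the locus is the perpendicular bisector of z1 and z2.
Midpoint = ((-3+(-6))/2, (9+2)/2) = (-4.5000, 5.5000)

Perpendicular bisector through (-4.5000, 5.5000)


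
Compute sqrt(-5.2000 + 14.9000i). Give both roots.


|z| = sqrt(27.04+222.01) = 15.7813
sqrt((|z|+a)/2) = sqrt((15.7813+(-5.2))/2) = sqrt(5.2907) = 2.3001
sqrt((|z|-a)/2) = sqrt((15.7813-(-5.2))/2) = sqrt(10.4907) = 3.2389

±(2.3001 + 3.2389i) i.e. 2.3001 + 3.2389i and -2.3001 - 3.2389i


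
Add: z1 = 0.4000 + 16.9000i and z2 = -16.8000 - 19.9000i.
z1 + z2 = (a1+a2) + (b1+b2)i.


Real: 0.4 - 16.8 = -16.4
Imag: 16.9 - 19.9 = -3

-16.4000 - 3.0000i


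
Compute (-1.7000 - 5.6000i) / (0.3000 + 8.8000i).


Conjugate of z2 = 0.3000 - 8.8000i
Numerator: (-1.7000 - 5.6000i)(0.3000 - 8.8000i) = -49.7900 + 13.2800i
Denominator: 0.3^2 + 8.8^2 = 77.53
Result = (-49.7900 + 13.2800i)/77.53

-0.6422 + 0.1713i


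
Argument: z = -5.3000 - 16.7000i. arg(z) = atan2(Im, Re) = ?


Re = -5.3, Im = -16.7
arg = atan2(-16.7, -5.3) = -107.6076 degrees

arg(z) = -107.6076 degrees


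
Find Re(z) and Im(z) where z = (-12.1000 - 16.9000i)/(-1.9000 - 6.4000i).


Multiply by conjugate: (-12.1000 - 16.9000i)(-1.9000 + 6.4000i) / ((-1.9)^2 + (-6.4)^2)
Numerator real = -12.1*(-1.9) - (16.9)*(-6.4) = 131.15
Numerator imag = -16.9*(-1.9) - (-12.1)*(-6.4) = -45.33
Denominator = 44.57
Re(z) = 131.15/44.57 = 2.9426
Im(z) = -45.33/44.57 = -1.0171

Re(z) = 2.9426, Im(z) = -1.0171


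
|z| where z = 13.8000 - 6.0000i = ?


|z| = sqrt(13.8^2 + (-6)^2) = sqrt(190.44 + 36) = sqrt(226.44) = 15.0479

|z| = 15.0479


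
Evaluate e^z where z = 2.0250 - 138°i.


e^2.0250 = 7.5761
cos(-138°) = -0.74314
sin(-138°) = -0.66913
Real = 7.5761*(-0.74314) = -5.6301
Imag = 7.5761*(-0.66913) = -5.0694

-5.6301 - 5.0694i


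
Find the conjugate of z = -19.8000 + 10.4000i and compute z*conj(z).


z_bar = -19.8000 - 10.4000i
z*z_bar = (-19.8)^2 + 10.4^2 = 392.04 + 108.16 = 500.2

z_bar = -19.8000 - 10.4000i, z*z_bar = 500.2


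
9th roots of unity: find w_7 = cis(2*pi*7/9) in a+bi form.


Angle = 360*7/9 = 280°
a = cos(280°) = 0.1736
b = sin(280°) = -0.9848

0.1736 - 0.9848i


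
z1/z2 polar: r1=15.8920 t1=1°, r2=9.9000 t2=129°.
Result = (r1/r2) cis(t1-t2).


r = 15.8920 / 9.9000 = 1.6053
theta = 1° - 129° = -128° = 232° (mod 360)

1.6053 cis(232°)


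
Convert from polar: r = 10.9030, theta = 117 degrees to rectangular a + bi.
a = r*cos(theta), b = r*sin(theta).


a = 10.9030*cos(117°) = 10.9030*(-0.45399) = -4.9499
b = 10.9030*sin(117°) = 10.9030*0.891 = 9.7146

-4.9499 + 9.7146i


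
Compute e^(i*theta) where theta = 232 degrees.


cos(232°) = -0.6157
sin(232°) = -0.7880

e^(i*232°) = -0.6157 - 0.7880i


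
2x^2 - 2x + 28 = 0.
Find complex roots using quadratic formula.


disc = (-2)^2 - 4*2*28 = 4 - 224 = -220
sqrt(|disc|) = sqrt(220) = 14.8324
Real part = 2/(2*2) = 0.5000
Imag part = 14.8324/(2*2) = 3.7081

0.5000 ± 3.7081i


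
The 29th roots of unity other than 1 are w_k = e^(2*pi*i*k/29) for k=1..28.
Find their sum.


With w = e^(2*pi*i/29), all 29 of the 29th roots of unity w^0 = 1, w, ..., w^(28) sum to 0: 1 + w + ... + w^(28) = (1 - w^29)/(1 - w) = 0 since w^29 = 1, w ≠ 1.
Removing the root 1: w + w^2 + ... + w^(28) = 0 - 1 = -1

Sum = -1


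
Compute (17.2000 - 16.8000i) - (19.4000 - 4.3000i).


Real: 17.2 - 19.4 = -2.2
Imag: -16.8 + 4.3 = -12.5

-2.2000 - 12.5000i


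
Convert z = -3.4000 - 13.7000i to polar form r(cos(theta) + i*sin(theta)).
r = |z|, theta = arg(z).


r = sqrt(11.56+187.69) = sqrt(199.25) = 14.1156
theta = atan2(-13.7, -3.4) = -103.9378 degrees

r = 14.1156, theta = -103.9378 degrees


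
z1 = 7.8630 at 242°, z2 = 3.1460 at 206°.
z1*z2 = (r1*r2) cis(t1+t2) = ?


r = 7.8630 * 3.1460 = 24.7370
theta = 242° + 206° = 448° = 88° (mod 360)

24.7370 cis(88°)


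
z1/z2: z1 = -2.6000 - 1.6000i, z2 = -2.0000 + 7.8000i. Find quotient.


Conjugate of z2 = -2.0000 - 7.8000i
Numerator: (-2.6000 - 1.6000i)(-2.0000 - 7.8000i) = -7.2800 + 23.4800i
Denominator: (-2)^2 + 7.8^2 = 64.84
Result = (-7.2800 + 23.4800i)/64.84

-0.1123 + 0.3621i


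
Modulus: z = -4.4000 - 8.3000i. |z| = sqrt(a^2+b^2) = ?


|z| = sqrt((-4.4)^2 + (-8.3)^2) = sqrt(19.36 + 68.89) = sqrt(88.25) = 9.3941

|z| = 9.3941


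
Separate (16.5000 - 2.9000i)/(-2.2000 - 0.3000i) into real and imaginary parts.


Multiply by conjugate: (16.5000 - 2.9000i)(-2.2000 + 0.3000i) / ((-2.2)^2 + (-0.3)^2)
Numerator real = 16.5*(-2.2) - (2.9)*(-0.3) = -35.43
Numerator imag = -2.9*(-2.2) - 16.5*(-0.3) = 11.33
Denominator = 4.93
Re(z) = -35.43/4.93 = -7.1866
Im(z) = 11.33/4.93 = 2.2982

Re(z) = -7.1866, Im(z) = 2.2982


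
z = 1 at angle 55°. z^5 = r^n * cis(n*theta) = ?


r^5 = 1^5 = 1
n*theta = 5*55° = 275° = 275° (mod 360)
a = 1*cos(275°) = 0.0872
b = 1*sin(275°) = -0.9962

1 cis(275°) = 0.0872 - 0.9962i


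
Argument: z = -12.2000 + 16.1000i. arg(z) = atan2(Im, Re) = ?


Re = -12.2, Im = 16.1
arg = atan2(16.1, -12.2) = 127.1535 degrees

arg(z) = 127.1535 degrees


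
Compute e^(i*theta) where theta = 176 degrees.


cos(176°) = -0.9976
sin(176°) = 0.0698

e^(i*176°) = -0.9976 + 0.0698i


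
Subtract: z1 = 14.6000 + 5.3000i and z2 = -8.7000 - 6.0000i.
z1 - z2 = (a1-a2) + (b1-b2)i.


Real: 14.6 + 8.7 = 23.3
Imag: 5.3 + 6 = 11.3

23.3000 + 11.3000i


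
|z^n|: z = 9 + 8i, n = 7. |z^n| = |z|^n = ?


|z| = sqrt(81+64) = sqrt(145) = 12.0416
|z^7| = |z|^7 = (sqrt(145))^7 = 145^3 * sqrt(145) = 3048625*sqrt(145)

|z^7| = 3048625*sqrt(145) ≈ 36710306.2728


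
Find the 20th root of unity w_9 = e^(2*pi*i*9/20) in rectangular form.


Angle = 360*9/20 = 162°
a = cos(162°) = -0.9511
b = sin(162°) = 0.3090

-0.9511 + 0.3090i


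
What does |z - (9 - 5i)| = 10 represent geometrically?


|z - z0| = r is a circle with center z0 and radius r.
Center = (9, -5), radius = 10

Circle with center (9, -5) and radius 10


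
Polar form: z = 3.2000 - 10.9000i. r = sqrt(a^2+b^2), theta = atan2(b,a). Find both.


r = sqrt(10.24+118.81) = sqrt(129.05) = 11.3600
theta = atan2(-10.9, 3.2) = -73.6389 degrees

r = 11.3600, theta = -73.6389 degrees


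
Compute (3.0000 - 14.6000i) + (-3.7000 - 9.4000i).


Real: 3 - 3.7 = -0.7
Imag: -14.6 - 9.4 = -24

-0.7000 - 24.0000i


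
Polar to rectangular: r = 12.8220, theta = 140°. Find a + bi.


a = 12.8220*cos(140°) = 12.8220*(-0.76604) = -9.8222
b = 12.8220*sin(140°) = 12.8220*0.642788 = 8.2418

-9.8222 + 8.2418i


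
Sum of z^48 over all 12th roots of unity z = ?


The roots are w_k = w^k with w = e^(2*pi*i/12), and (w^k)^48 = (w^48)^k.
So S = 1 + u + u^2 + ... + u^(11) with u = w^48.
48 = 4*12 + 0, so 48 is a multiple of 12 and u = (w^12)^4 = 1.
Every one of the 12 terms equals 1: S = 12

S = 12


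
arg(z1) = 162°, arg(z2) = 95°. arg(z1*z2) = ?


arg(z1*z2) = 162° + 95° = 257°
Normalized to (-180°, 180°]: -103°

-103°


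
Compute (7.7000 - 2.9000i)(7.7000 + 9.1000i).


Real = 7.7*7.7 - (-2.9)*9.1 = 59.29 - (-26.39) = 85.68
Imag = 7.7*9.1 + 7.7*(-2.9) = 70.07 - (22.33) = 47.74

85.6800 + 47.7400i


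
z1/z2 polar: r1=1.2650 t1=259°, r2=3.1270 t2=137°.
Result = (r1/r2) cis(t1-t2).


r = 1.2650 / 3.1270 = 0.4045
theta = 259° - 137° = 122° = 122° (mod 360)

0.4045 cis(122°)


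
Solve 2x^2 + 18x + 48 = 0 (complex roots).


disc = 18^2 - 4*2*48 = 324 - 384 = -60
sqrt(|disc|) = sqrt(60) = 7.7460
Real part = -18/(2*2) = -4.5000
Imag part = 7.7460/(2*2) = 1.9365

-4.5000 ± 1.9365i


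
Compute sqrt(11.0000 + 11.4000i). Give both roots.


|z| = sqrt(121+129.96) = 15.8417
sqrt((|z|+a)/2) = sqrt((15.8417+11)/2) = sqrt(13.4209) = 3.6634
sqrt((|z|-a)/2) = sqrt((15.8417-11)/2) = sqrt(2.4209) = 1.5559

±(3.6634 + 1.5559i) i.e. 3.6634 + 1.5559i and -3.6634 - 1.5559i


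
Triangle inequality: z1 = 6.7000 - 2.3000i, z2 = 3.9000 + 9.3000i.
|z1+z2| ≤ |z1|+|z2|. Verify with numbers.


|z1| = sqrt(6.7^2 + (-2.3)^2) = sqrt(50.18) = 7.0838
|z2| = sqrt(3.9^2 + 9.3^2) = sqrt(101.7) = 10.0846
z1+z2 = 10.6000 + 7.0000i
|z1+z2| = sqrt(161.36) = 12.7028
|z1|+|z2| = 7.0838 + 10.0846 = 17.1684

|z1+z2| = 12.7028 ≤ |z1|+|z2| = 17.1684 (verified)


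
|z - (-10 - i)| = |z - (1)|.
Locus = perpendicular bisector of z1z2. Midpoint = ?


Equal distances means the locus is the perpendicular bisector of z1 and z2.
Midpoint = ((-10+1)/2, (-1+0)/2) = (-4.5000, -0.5000)

Perpendicular bisector through (-4.5000, -0.5000)


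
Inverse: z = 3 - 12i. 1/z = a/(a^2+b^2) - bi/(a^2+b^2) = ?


|z|^2 = 9+144 = 153
1/z = (3 + 12i)/153

1/z = 0.0196 + 0.0784i


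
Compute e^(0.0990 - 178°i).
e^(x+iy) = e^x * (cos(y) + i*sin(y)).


e^0.0990 = 1.1041
cos(-178°) = -0.9994
sin(-178°) = -0.0349
Real = 1.1041*(-0.9994) = -1.1034
Imag = 1.1041*(-0.0349) = -0.0385

-1.1034 - 0.0385i


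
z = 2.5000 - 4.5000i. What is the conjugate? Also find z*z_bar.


z_bar = 2.5000 + 4.5000i
z*z_bar = 2.5^2 + (-4.5)^2 = 6.25 + 20.25 = 26.5

z_bar = 2.5000 + 4.5000i, z*z_bar = 26.5


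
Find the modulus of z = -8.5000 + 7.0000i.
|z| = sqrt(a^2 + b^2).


|z| = sqrt((-8.5)^2 + 7^2) = sqrt(72.25 + 49) = sqrt(121.25) = 11.0114

|z| = 11.0114


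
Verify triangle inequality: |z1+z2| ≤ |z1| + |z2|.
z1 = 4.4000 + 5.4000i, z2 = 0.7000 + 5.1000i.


|z1| = sqrt(4.4^2 + 5.4^2) = sqrt(48.52) = 6.9656
|z2| = sqrt(0.7^2 + 5.1^2) = sqrt(26.5) = 5.1478
z1+z2 = 5.1000 + 10.5000i
|z1+z2| = sqrt(136.26) = 11.6730
|z1|+|z2| = 6.9656 + 5.1478 = 12.1134

|z1+z2| = 11.6730 ≤ |z1|+|z2| = 12.1134 (verified)


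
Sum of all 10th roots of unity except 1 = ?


With w = e^(2*pi*i/10), all 10 of the 10th roots of unity w^0 = 1, w, ..., w^(9) sum to 0: 1 + w + ... + w^(9) = (1 - w^10)/(1 - w) = 0 since w^10 = 1, w ≠ 1.
Removing the root 1: w + w^2 + ... + w^(9) = 0 - 1 = -1

Sum = -1


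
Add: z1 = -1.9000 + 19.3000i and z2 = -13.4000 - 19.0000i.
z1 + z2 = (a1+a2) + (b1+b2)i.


Real: -1.9 - 13.4 = -15.3
Imag: 19.3 - 19 = 0.3

-15.3000 + 0.3000i


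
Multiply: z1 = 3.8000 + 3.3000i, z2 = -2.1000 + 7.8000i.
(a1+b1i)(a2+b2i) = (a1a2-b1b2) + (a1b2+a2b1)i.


Real = 3.8*(-2.1) - 3.3*7.8 = -7.98 - 25.74 = -33.72
Imag = 3.8*7.8 - (2.1)*3.3 = 29.64 - (6.93) = 22.71

-33.7200 + 22.7100i


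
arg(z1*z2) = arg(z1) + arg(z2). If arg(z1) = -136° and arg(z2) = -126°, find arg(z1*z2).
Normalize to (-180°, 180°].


arg(z1*z2) = -136° - 126° = -262°
Normalized to (-180°, 180°]: 98°

98°


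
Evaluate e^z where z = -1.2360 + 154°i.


e^-1.2360 = 0.2905
cos(154°) = -0.8988
sin(154°) = 0.4384
Real = 0.2905*(-0.8988) = -0.2611
Imag = 0.2905*0.4384 = 0.1274

-0.2611 + 0.1274i


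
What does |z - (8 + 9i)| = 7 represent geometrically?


|z - z0| = r is a circle with center z0 and radius r.
Center = (8, 9), radius = 7

Circle with center (8, 9) and radius 7


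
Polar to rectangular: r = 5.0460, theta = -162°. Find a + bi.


a = 5.0460*cos(-162°) = 5.0460*(-0.95106) = -4.7990
b = 5.0460*sin(-162°) = 5.0460*(-0.30902) = -1.5593

-4.7990 - 1.5593i


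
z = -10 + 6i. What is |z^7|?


|z| = sqrt(100+36) = sqrt(136) = 11.6619
|z^7| = |z|^7 = (sqrt(136))^7 = 136^3 * sqrt(136) = 2515456*sqrt(136)

|z^7| = 2515456*sqrt(136) ≈ 29335005.8592


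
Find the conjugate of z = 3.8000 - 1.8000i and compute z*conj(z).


z_bar = 3.8000 + 1.8000i
z*z_bar = 3.8^2 + (-1.8)^2 = 14.44 + 3.24 = 17.68

z_bar = 3.8000 + 1.8000i, z*z_bar = 17.68


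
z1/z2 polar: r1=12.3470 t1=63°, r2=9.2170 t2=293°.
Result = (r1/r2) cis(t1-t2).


r = 12.3470 / 9.2170 = 1.3396
theta = 63° - 293° = -230° = 130° (mod 360)

1.3396 cis(130°)


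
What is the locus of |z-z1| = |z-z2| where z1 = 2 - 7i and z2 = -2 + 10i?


Equal distances means the locus is the perpendicular bisector of z1 and z2.
Midpoint = ((2+(-2))/2, (-7+10)/2) = (0, 1.5000)

Perpendicular bisector through (0, 1.5000)


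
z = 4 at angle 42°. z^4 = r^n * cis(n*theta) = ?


r^4 = 4^4 = 256
n*theta = 4*42° = 168° = 168° (mod 360)
a = 256*cos(168°) = -250.4058
b = 256*sin(168°) = 53.2254

256 cis(168°) = -250.4058 + 53.2254i


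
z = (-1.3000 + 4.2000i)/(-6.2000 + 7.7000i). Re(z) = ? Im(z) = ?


Multiply by conjugate: (-1.3000 + 4.2000i)(-6.2000 - 7.7000i) / ((-6.2)^2 + 7.7^2)
Numerator real = -1.3*(-6.2) + 4.2*7.7 = 40.4
Numerator imag = 4.2*(-6.2) - (-1.3)*7.7 = -16.03
Denominator = 97.73
Re(z) = 40.4/97.73 = 0.4134
Im(z) = -16.03/97.73 = -0.1640

Re(z) = 0.4134, Im(z) = -0.1640


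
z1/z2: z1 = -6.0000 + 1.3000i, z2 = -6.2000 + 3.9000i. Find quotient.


Conjugate of z2 = -6.2000 - 3.9000i
Numerator: (-6.0000 + 1.3000i)(-6.2000 - 3.9000i) = 42.2700 + 15.3400i
Denominator: (-6.2)^2 + 3.9^2 = 53.65
Result = (42.2700 + 15.3400i)/53.65

0.7879 + 0.2859i


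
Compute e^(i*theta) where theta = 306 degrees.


cos(306°) = 0.5878
sin(306°) = -0.8090

e^(i*306°) = 0.5878 - 0.8090i


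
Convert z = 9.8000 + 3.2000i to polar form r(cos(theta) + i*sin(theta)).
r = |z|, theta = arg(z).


r = sqrt(96.04+10.24) = sqrt(106.28) = 10.3092
theta = atan2(3.2, 9.8) = 18.0834 degrees

r = 10.3092, theta = 18.0834 degrees


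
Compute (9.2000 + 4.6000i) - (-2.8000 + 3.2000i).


Real: 9.2 + 2.8 = 12
Imag: 4.6 - 3.2 = 1.4

12.0000 + 1.4000i


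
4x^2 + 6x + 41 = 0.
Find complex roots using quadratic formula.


disc = 6^2 - 4*4*41 = 36 - 656 = -620
sqrt(|disc|) = sqrt(620) = 24.8998
Real part = -6/(2*4) = -0.7500
Imag part = 24.8998/(2*4) = 3.1125

-0.7500 ± 3.1125i


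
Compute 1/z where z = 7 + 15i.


|z|^2 = 49+225 = 274
1/z = (7 - 15i)/274

1/z = 0.0255 - 0.0547i


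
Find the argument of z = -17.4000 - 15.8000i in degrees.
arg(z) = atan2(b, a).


Re = -17.4, Im = -15.8
arg = atan2(-15.8, -17.4) = -137.7591 degrees

arg(z) = -137.7591 degrees


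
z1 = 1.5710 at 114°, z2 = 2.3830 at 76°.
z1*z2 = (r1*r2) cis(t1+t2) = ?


r = 1.5710 * 2.3830 = 3.7437
theta = 114° + 76° = 190° = 190° (mod 360)

3.7437 cis(190°)


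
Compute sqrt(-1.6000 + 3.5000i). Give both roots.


|z| = sqrt(2.56+12.25) = 3.8484
sqrt((|z|+a)/2) = sqrt((3.8484+(-1.6))/2) = sqrt(1.1242) = 1.0603
sqrt((|z|-a)/2) = sqrt((3.8484-(-1.6))/2) = sqrt(2.7242) = 1.6505

±(1.0603 + 1.6505i) i.e. 1.0603 + 1.6505i and -1.0603 - 1.6505i


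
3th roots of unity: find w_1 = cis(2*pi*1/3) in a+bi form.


Angle = 360*1/3 = 120°
a = cos(120°) = -0.5000
b = sin(120°) = 0.8660

-0.5000 + 0.8660i


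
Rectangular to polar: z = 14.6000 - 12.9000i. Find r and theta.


r = sqrt(213.16+166.41) = sqrt(379.57) = 19.4826
theta = atan2(-12.9, 14.6) = -41.4626 degrees

r = 19.4826, theta = -41.4626 degrees


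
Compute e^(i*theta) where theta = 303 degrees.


cos(303°) = 0.5446
sin(303°) = -0.8387

e^(i*303°) = 0.5446 - 0.8387i


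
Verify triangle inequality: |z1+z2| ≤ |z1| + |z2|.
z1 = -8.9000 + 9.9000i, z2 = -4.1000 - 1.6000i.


|z1| = sqrt((-8.9)^2 + 9.9^2) = sqrt(177.22) = 13.3124
|z2| = sqrt((-4.1)^2 + (-1.6)^2) = sqrt(19.37) = 4.4011
z1+z2 = -13.0000 + 8.3000i
|z1+z2| = sqrt(237.89) = 15.4237
|z1|+|z2| = 13.3124 + 4.4011 = 17.7135

|z1+z2| = 15.4237 ≤ |z1|+|z2| = 17.7135 (verified)


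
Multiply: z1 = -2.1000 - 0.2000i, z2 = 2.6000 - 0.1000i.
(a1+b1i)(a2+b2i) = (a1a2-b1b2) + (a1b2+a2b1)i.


Real = -2.1*2.6 - (-0.2)*(-0.1) = -5.46 - 0.02 = -5.48
Imag = -2.1*(-0.1) + 2.6*(-0.2) = 0.21 - (0.52) = -0.31

-5.4800 - 0.3100i


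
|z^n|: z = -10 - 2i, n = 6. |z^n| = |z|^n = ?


|z| = sqrt(100+4) = sqrt(104) = 10.1980
|z^6| = |z|^6 = (sqrt(104))^6 = 104^3 = 1124864

|z^6| = 1124864


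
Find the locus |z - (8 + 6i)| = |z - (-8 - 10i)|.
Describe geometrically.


Equal distances means the locus is the perpendicular bisector of z1 and z2.
Midpoint = ((8+(-8))/2, (6+(-10))/2) = (0, -2.0000)

Perpendicular bisector through (0, -2.0000)


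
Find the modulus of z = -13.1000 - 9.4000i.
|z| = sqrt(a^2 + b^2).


|z| = sqrt((-13.1)^2 + (-9.4)^2) = sqrt(171.61 + 88.36) = sqrt(259.97) = 16.1236

|z| = 16.1236


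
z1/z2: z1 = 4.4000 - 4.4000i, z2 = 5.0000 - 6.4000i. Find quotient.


Conjugate of z2 = 5.0000 + 6.4000i
Numerator: (4.4000 - 4.4000i)(5.0000 + 6.4000i) = 50.1600 + 6.1600i
Denominator: 5^2 + (-6.4)^2 = 65.96
Result = (50.1600 + 6.1600i)/65.96

0.7605 + 0.0934i


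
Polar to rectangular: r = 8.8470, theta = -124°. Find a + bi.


a = 8.8470*cos(-124°) = 8.8470*(-0.5592) = -4.9472
b = 8.8470*sin(-124°) = 8.8470*(-0.82904) = -7.3345

-4.9472 - 7.3345i


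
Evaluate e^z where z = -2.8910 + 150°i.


e^-2.8910 = 0.0555
cos(150°) = -0.866
sin(150°) = 0.5
Real = 0.0555*(-0.866) = -0.0481
Imag = 0.0555*0.5 = 0.0278

-0.0481 + 0.0278i


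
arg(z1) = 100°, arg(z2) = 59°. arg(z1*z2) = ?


arg(z1*z2) = 100° + 59° = 159°
Normalized to (-180°, 180°]: 159°

159°


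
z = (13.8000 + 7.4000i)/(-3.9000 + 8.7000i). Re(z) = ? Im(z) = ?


Multiply by conjugate: (13.8000 + 7.4000i)(-3.9000 - 8.7000i) / ((-3.9)^2 + 8.7^2)
Numerator real = 13.8*(-3.9) + 7.4*8.7 = 10.56
Numerator imag = 7.4*(-3.9) - 13.8*8.7 = -148.92
Denominator = 90.9
Re(z) = 10.56/90.9 = 0.1162
Im(z) = -148.92/90.9 = -1.6383

Re(z) = 0.1162, Im(z) = -1.6383


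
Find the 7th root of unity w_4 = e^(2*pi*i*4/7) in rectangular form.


Angle = 360*4/7 = 205.7143°
a = cos(205.7143°) = -0.9010
b = sin(205.7143°) = -0.4339

-0.9010 - 0.4339i


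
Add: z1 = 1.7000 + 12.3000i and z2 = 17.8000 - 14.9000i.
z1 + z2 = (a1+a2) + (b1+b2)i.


Real: 1.7 + 17.8 = 19.5
Imag: 12.3 - 14.9 = -2.6

19.5000 - 2.6000i


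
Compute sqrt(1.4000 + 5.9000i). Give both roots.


|z| = sqrt(1.96+34.81) = 6.0638
sqrt((|z|+a)/2) = sqrt((6.0638+1.4)/2) = sqrt(3.7319) = 1.9318
sqrt((|z|-a)/2) = sqrt((6.0638-1.4)/2) = sqrt(2.3319) = 1.5271

±(1.9318 + 1.5271i) i.e. 1.9318 + 1.5271i and -1.9318 - 1.5271i


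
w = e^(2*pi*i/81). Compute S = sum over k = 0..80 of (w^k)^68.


The roots are w_k = w^k with w = e^(2*pi*i/81), and (w^k)^68 = (w^68)^k.
So S = 1 + u + u^2 + ... + u^(80) with u = w^68.
68 = 0*81 + 68, so 68 is not a multiple of 81: u = w^68 ≠ 1 (w is a primitive 81th root), while u^81 = (w^81)^68 = 1.
Geometric series: S = (1 - u^81)/(1 - u) = (1 - 1)/(1 - u) = 0

S = 0


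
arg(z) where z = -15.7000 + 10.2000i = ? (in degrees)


Re = -15.7, Im = 10.2
arg = atan2(10.2, -15.7) = 146.9890 degrees

arg(z) = 146.9890 degrees
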